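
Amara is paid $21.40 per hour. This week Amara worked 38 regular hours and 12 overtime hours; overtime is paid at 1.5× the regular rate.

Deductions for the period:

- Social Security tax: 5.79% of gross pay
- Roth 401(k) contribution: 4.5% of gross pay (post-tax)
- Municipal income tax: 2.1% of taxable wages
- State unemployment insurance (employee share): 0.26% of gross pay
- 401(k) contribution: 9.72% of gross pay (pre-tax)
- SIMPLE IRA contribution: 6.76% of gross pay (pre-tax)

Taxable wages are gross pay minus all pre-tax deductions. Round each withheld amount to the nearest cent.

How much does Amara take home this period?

Regular pay: 38 × $21.40 = $813.20
Overtime pay: 12 × $21.40 × 1.5 = $385.20
Gross pay = $813.20 + $385.20 = $1,198.40
SIMPLE IRA contribution: $1,198.40 × 0.0676 = $81.01
401(k) contribution: $1,198.40 × 0.0972 = $116.48
Pre-tax total = $81.01 + $116.48 = $197.49
Taxable wages = $1,198.40 − $197.49 = $1,000.91
Municipal income tax: $1,000.91 × 0.021 = $21.02
State unemployment insurance (employee share): $1,198.40 × 0.0026 = $3.12
Social Security tax: $1,198.40 × 0.0579 = $69.39
Roth 401(k) contribution: $1,198.40 × 0.045 = $53.93
Total deductions = $81.01 + $116.48 + $21.02 + $3.12 + $69.39 + $53.93 = $344.95
Net pay = $1,198.40 − $344.95 = $853.45

$853.45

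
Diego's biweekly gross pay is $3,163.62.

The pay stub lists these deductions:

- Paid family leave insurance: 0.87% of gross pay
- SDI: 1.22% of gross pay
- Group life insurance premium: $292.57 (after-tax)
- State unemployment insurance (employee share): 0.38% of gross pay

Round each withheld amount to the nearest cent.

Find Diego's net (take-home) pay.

SDI: $3,163.62 × 0.0122 = $38.60
State unemployment insurance (employee share): $3,163.62 × 0.0038 = $12.02
Paid family leave insurance: $3,163.62 × 0.0087 = $27.52
Group life insurance premium: $292.57
Total deductions = $38.60 + $12.02 + $27.52 + $292.57 = $370.71
Net pay = $3,163.62 − $370.71 = $2,792.91

$2,792.91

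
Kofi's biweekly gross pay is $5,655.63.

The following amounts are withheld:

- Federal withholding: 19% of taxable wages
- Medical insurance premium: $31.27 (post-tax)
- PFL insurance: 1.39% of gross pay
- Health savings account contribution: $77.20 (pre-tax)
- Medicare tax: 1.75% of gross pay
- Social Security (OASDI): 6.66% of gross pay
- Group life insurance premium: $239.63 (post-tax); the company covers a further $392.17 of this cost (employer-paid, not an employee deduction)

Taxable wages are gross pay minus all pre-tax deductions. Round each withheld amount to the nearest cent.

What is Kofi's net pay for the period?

Health savings account contribution: $77.20
Taxable wages = $5,655.63 − $77.20 = $5,578.43
Federal withholding: $5,578.43 × 0.19 = $1,059.90
Social Security (OASDI): $5,655.63 × 0.0666 = $376.66
PFL insurance: $5,655.63 × 0.0139 = $78.61
Medicare tax: $5,655.63 × 0.0175 = $98.97
Medical insurance premium: $31.27
Group life insurance premium: $239.63
(Employer's $392.17 toward group life insurance premium is not withheld from the employee.)
Total deductions = $77.20 + $1,059.90 + $376.66 + $78.61 + $98.97 + $31.27 + $239.63 = $1,962.24
Net pay = $5,655.63 − $1,962.24 = $3,693.39

$3,693.39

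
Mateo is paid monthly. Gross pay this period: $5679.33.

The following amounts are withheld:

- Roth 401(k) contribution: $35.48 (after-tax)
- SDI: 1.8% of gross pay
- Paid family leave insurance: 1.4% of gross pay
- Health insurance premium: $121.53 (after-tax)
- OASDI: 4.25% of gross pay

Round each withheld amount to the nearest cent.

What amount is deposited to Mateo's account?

$5099.21

Paid family leave insurance: $5679.33 × 0.014 = $79.51
OASDI: $5679.33 × 0.0425 = $241.37
SDI: $5679.33 × 0.018 = $102.23
Roth 401(k) contribution: $35.48
Health insurance premium: $121.53
Total deductions = $79.51 + $241.37 + $102.23 + $35.48 + $121.53 = $580.12
Net pay = $5679.33 − $580.12 = $5099.21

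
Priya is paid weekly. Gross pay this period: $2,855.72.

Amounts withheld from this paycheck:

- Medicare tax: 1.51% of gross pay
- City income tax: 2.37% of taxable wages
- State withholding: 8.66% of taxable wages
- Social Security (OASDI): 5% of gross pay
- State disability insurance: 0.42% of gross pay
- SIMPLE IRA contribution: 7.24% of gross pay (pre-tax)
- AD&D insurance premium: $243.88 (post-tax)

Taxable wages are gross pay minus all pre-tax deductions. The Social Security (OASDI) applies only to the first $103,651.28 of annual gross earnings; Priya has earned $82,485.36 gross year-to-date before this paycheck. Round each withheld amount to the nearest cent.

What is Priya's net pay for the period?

SIMPLE IRA contribution: $2,855.72 × 0.0724 = $206.75
Taxable wages = $2,855.72 − $206.75 = $2,648.97
City income tax: $2,648.97 × 0.0237 = $62.78
State withholding: $2,648.97 × 0.0866 = $229.40
Medicare tax: $2,855.72 × 0.0151 = $43.12
Social Security (OASDI): cap not yet reached, full $2,855.72 is subject → $2,855.72 × 0.05 = $142.79
State disability insurance: $2,855.72 × 0.0042 = $11.99
AD&D insurance premium: $243.88
Total deductions = $206.75 + $62.78 + $229.40 + $43.12 + $142.79 + $11.99 + $243.88 = $940.71
Net pay = $2,855.72 − $940.71 = $1,915.01

$1,915.01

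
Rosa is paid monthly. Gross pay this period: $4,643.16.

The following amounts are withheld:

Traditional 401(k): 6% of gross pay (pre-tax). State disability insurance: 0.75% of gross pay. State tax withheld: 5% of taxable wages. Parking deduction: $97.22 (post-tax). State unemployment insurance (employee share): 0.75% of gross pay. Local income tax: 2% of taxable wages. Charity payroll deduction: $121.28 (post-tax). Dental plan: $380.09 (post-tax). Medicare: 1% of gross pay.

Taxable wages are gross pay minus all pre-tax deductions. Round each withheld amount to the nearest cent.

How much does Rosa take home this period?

$3,344.39

Traditional 401(k): $4,643.16 × 0.06 = $278.59
Taxable wages = $4,643.16 − $278.59 = $4,364.57
Local income tax: $4,364.57 × 0.02 = $87.29
State tax withheld: $4,364.57 × 0.05 = $218.23
State disability insurance: $4,643.16 × 0.0075 = $34.82
Medicare: $4,643.16 × 0.01 = $46.43
State unemployment insurance (employee share): $4,643.16 × 0.0075 = $34.82
Dental plan: $380.09
Parking deduction: $97.22
Charity payroll deduction: $121.28
Total deductions = $278.59 + $87.29 + $218.23 + $34.82 + $46.43 + $34.82 + $380.09 + $97.22 + $121.28 = $1,298.77
Net pay = $4,643.16 − $1,298.77 = $3,344.39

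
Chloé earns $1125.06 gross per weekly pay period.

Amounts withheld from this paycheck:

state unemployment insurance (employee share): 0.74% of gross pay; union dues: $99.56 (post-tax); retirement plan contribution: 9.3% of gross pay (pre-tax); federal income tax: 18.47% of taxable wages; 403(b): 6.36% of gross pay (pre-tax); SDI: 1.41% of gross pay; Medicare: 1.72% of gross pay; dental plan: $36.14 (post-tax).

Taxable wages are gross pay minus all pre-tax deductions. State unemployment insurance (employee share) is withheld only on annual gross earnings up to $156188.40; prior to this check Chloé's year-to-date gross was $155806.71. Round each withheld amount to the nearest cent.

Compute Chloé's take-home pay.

Retirement plan contribution: $1125.06 × 0.093 = $104.63
403(b): $1125.06 × 0.0636 = $71.55
Pre-tax total = $104.63 + $71.55 = $176.18
Taxable wages = $1125.06 − $176.18 = $948.88
Federal income tax: $948.88 × 0.1847 = $175.26
Medicare: $1125.06 × 0.0172 = $19.35
SDI: $1125.06 × 0.0141 = $15.86
State unemployment insurance (employee share): only $156188.40 − $155806.71 = $381.69 of this check is subject → $381.69 × 0.0074 = $2.82
Union dues: $99.56
Dental plan: $36.14
Total deductions = $104.63 + $71.55 + $175.26 + $19.35 + $15.86 + $2.82 + $99.56 + $36.14 = $525.17
Net pay = $1125.06 − $525.17 = $599.89

$599.89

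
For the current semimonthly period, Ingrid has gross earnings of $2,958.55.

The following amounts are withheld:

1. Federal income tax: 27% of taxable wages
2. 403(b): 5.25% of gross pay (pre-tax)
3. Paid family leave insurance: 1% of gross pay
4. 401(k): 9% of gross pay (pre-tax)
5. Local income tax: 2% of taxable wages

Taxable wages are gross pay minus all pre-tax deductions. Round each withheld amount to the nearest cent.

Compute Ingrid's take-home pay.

403(b): $2,958.55 × 0.0525 = $155.32
401(k): $2,958.55 × 0.09 = $266.27
Pre-tax total = $155.32 + $266.27 = $421.59
Taxable wages = $2,958.55 − $421.59 = $2,536.96
Local income tax: $2,536.96 × 0.02 = $50.74
Federal income tax: $2,536.96 × 0.27 = $684.98
Paid family leave insurance: $2,958.55 × 0.01 = $29.59
Total deductions = $155.32 + $266.27 + $50.74 + $684.98 + $29.59 = $1,186.90
Net pay = $2,958.55 − $1,186.90 = $1,771.65

$1,771.65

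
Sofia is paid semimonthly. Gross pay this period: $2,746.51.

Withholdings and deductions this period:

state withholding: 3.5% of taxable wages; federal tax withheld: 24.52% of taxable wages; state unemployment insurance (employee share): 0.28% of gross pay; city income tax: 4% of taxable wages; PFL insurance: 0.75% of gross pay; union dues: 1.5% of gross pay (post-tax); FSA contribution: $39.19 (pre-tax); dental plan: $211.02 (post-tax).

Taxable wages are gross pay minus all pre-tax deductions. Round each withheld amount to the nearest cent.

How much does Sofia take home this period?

FSA contribution: $39.19
Taxable wages = $2,746.51 − $39.19 = $2,707.32
Federal tax withheld: $2,707.32 × 0.2452 = $663.83
State withholding: $2,707.32 × 0.035 = $94.76
City income tax: $2,707.32 × 0.04 = $108.29
State unemployment insurance (employee share): $2,746.51 × 0.0028 = $7.69
PFL insurance: $2,746.51 × 0.0075 = $20.60
Union dues: $2,746.51 × 0.015 = $41.20
Dental plan: $211.02
Total deductions = $39.19 + $663.83 + $94.76 + $108.29 + $7.69 + $20.60 + $41.20 + $211.02 = $1,186.58
Net pay = $2,746.51 − $1,186.58 = $1,559.93

$1,559.93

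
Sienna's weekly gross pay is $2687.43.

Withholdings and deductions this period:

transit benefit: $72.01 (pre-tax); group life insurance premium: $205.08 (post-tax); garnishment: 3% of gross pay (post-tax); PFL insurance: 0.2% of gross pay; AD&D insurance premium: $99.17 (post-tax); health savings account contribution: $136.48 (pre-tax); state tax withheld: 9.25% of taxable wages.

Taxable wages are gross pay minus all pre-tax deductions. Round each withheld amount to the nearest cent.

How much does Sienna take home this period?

Health savings account contribution: $136.48
Transit benefit: $72.01
Pre-tax total = $136.48 + $72.01 = $208.49
Taxable wages = $2687.43 − $208.49 = $2478.94
State tax withheld: $2478.94 × 0.0925 = $229.30
PFL insurance: $2687.43 × 0.002 = $5.37
AD&D insurance premium: $99.17
Group life insurance premium: $205.08
Garnishment: $2687.43 × 0.03 = $80.62
Total deductions = $136.48 + $72.01 + $229.30 + $5.37 + $99.17 + $205.08 + $80.62 = $828.03
Net pay = $2687.43 − $828.03 = $1859.40

$1859.40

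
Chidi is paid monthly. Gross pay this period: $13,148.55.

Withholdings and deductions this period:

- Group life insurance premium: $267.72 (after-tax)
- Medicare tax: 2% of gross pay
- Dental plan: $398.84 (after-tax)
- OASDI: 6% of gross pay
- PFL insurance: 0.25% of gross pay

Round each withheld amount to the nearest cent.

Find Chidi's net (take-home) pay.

OASDI: $13,148.55 × 0.06 = $788.91
PFL insurance: $13,148.55 × 0.0025 = $32.87
Medicare tax: $13,148.55 × 0.02 = $262.97
Group life insurance premium: $267.72
Dental plan: $398.84
Total deductions = $788.91 + $32.87 + $262.97 + $267.72 + $398.84 = $1,751.31
Net pay = $13,148.55 − $1,751.31 = $11,397.24

$11,397.24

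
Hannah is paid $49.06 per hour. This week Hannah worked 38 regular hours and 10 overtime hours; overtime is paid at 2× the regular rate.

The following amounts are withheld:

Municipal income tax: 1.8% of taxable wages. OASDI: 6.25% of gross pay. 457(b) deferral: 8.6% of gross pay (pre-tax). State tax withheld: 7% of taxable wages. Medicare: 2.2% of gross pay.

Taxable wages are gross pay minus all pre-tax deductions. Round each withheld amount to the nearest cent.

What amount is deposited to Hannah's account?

$2,131.47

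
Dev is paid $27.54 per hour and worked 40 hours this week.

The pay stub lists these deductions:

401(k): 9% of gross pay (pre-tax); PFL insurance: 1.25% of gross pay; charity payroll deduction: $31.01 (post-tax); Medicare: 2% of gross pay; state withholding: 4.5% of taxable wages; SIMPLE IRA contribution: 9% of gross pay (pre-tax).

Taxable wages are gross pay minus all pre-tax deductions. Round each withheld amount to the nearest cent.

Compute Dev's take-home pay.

Gross pay: 40 × $27.54 = $1,101.60
401(k): $1,101.60 × 0.09 = $99.14
SIMPLE IRA contribution: $1,101.60 × 0.09 = $99.14
Pre-tax total = $99.14 + $99.14 = $198.28
Taxable wages = $1,101.60 − $198.28 = $903.32
State withholding: $903.32 × 0.045 = $40.65
PFL insurance: $1,101.60 × 0.0125 = $13.77
Medicare: $1,101.60 × 0.02 = $22.03
Charity payroll deduction: $31.01
Total deductions = $99.14 + $99.14 + $40.65 + $13.77 + $22.03 + $31.01 = $305.74
Net pay = $1,101.60 − $305.74 = $795.86

$795.86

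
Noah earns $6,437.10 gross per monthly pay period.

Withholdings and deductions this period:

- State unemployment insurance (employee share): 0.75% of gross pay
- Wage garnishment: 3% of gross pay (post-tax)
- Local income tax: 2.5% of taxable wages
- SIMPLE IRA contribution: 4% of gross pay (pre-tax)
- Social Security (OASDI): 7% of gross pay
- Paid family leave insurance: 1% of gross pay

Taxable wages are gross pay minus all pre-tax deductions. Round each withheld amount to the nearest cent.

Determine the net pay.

SIMPLE IRA contribution: $6,437.10 × 0.04 = $257.48
Taxable wages = $6,437.10 − $257.48 = $6,179.62
Local income tax: $6,179.62 × 0.025 = $154.49
State unemployment insurance (employee share): $6,437.10 × 0.0075 = $48.28
Paid family leave insurance: $6,437.10 × 0.01 = $64.37
Social Security (OASDI): $6,437.10 × 0.07 = $450.60
Wage garnishment: $6,437.10 × 0.03 = $193.11
Total deductions = $257.48 + $154.49 + $48.28 + $64.37 + $450.60 + $193.11 = $1,168.33
Net pay = $6,437.10 − $1,168.33 = $5,268.77

$5,268.77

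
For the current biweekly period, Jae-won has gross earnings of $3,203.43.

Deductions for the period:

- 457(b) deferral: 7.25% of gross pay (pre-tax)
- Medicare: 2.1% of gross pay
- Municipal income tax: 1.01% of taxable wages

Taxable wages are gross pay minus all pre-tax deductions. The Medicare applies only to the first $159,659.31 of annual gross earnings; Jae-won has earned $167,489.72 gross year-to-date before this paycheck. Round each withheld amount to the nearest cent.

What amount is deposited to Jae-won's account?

$2,941.17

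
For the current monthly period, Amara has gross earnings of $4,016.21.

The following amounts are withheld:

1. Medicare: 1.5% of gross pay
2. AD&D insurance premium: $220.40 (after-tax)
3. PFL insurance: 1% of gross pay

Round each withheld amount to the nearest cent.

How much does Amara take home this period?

$3,695.41

Medicare: $4,016.21 × 0.015 = $60.24
PFL insurance: $4,016.21 × 0.01 = $40.16
AD&D insurance premium: $220.40
Total deductions = $60.24 + $40.16 + $220.40 = $320.80
Net pay = $4,016.21 − $320.80 = $3,695.41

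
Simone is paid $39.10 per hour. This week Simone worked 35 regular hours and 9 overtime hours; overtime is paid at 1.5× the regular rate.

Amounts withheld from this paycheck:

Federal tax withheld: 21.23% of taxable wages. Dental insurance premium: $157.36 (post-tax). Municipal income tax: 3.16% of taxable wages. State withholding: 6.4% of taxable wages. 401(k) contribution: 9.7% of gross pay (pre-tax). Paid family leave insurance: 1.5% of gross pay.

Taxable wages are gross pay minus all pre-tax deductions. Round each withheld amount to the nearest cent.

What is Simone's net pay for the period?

$999.35

Regular pay: 35 × $39.10 = $1368.50
Overtime pay: 9 × $39.10 × 1.5 = $527.85
Gross pay = $1368.50 + $527.85 = $1896.35
401(k) contribution: $1896.35 × 0.097 = $183.95
Taxable wages = $1896.35 − $183.95 = $1712.40
Federal tax withheld: $1712.40 × 0.2123 = $363.54
Municipal income tax: $1712.40 × 0.0316 = $54.11
State withholding: $1712.40 × 0.064 = $109.59
Paid family leave insurance: $1896.35 × 0.015 = $28.45
Dental insurance premium: $157.36
Total deductions = $183.95 + $363.54 + $54.11 + $109.59 + $28.45 + $157.36 = $897.00
Net pay = $1896.35 − $897.00 = $999.35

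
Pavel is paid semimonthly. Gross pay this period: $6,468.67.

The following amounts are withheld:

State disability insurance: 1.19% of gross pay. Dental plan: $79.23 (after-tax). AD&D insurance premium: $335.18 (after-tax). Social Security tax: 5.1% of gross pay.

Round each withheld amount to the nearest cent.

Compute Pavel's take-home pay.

Social Security tax: $6,468.67 × 0.051 = $329.90
State disability insurance: $6,468.67 × 0.0119 = $76.98
AD&D insurance premium: $335.18
Dental plan: $79.23
Total deductions = $329.90 + $76.98 + $335.18 + $79.23 = $821.29
Net pay = $6,468.67 − $821.29 = $5,647.38

$5,647.38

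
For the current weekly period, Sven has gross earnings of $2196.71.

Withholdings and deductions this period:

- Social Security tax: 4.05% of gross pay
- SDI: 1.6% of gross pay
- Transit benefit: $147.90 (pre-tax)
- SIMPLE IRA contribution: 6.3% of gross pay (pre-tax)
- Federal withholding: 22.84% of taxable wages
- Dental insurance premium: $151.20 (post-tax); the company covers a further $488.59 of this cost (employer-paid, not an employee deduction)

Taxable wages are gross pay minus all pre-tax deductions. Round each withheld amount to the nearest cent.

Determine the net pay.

Transit benefit: $147.90
SIMPLE IRA contribution: $2196.71 × 0.063 = $138.39
Pre-tax total = $147.90 + $138.39 = $286.29
Taxable wages = $2196.71 − $286.29 = $1910.42
Federal withholding: $1910.42 × 0.2284 = $436.34
SDI: $2196.71 × 0.016 = $35.15
Social Security tax: $2196.71 × 0.0405 = $88.97
Dental insurance premium: $151.20
(Employer's $488.59 toward dental insurance premium is not withheld from the employee.)
Total deductions = $147.90 + $138.39 + $436.34 + $35.15 + $88.97 + $151.20 = $997.95
Net pay = $2196.71 − $997.95 = $1198.76

$1198.76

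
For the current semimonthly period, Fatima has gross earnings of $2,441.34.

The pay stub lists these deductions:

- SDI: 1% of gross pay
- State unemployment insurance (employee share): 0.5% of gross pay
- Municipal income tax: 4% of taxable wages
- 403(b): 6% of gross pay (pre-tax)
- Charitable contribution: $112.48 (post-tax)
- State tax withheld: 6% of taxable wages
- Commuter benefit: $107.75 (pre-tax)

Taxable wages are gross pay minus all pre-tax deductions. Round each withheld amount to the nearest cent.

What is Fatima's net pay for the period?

$1,819.30

403(b): $2,441.34 × 0.06 = $146.48
Commuter benefit: $107.75
Pre-tax total = $146.48 + $107.75 = $254.23
Taxable wages = $2,441.34 − $254.23 = $2,187.11
Municipal income tax: $2,187.11 × 0.04 = $87.48
State tax withheld: $2,187.11 × 0.06 = $131.23
SDI: $2,441.34 × 0.01 = $24.41
State unemployment insurance (employee share): $2,441.34 × 0.005 = $12.21
Charitable contribution: $112.48
Total deductions = $146.48 + $107.75 + $87.48 + $131.23 + $24.41 + $12.21 + $112.48 = $622.04
Net pay = $2,441.34 − $622.04 = $1,819.30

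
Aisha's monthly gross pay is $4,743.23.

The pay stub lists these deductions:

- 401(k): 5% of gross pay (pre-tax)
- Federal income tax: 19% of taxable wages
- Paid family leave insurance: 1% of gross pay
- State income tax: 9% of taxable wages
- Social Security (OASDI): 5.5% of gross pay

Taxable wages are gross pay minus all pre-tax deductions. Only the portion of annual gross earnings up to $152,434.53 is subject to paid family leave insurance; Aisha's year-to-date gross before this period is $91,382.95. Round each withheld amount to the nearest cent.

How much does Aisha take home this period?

$2,936.06

401(k): $4,743.23 × 0.05 = $237.16
Taxable wages = $4,743.23 − $237.16 = $4,506.07
State income tax: $4,506.07 × 0.09 = $405.55
Federal income tax: $4,506.07 × 0.19 = $856.15
Social Security (OASDI): $4,743.23 × 0.055 = $260.88
Paid family leave insurance: cap not yet reached, full $4,743.23 is subject → $4,743.23 × 0.01 = $47.43
Total deductions = $237.16 + $405.55 + $856.15 + $260.88 + $47.43 = $1,807.17
Net pay = $4,743.23 − $1,807.17 = $2,936.06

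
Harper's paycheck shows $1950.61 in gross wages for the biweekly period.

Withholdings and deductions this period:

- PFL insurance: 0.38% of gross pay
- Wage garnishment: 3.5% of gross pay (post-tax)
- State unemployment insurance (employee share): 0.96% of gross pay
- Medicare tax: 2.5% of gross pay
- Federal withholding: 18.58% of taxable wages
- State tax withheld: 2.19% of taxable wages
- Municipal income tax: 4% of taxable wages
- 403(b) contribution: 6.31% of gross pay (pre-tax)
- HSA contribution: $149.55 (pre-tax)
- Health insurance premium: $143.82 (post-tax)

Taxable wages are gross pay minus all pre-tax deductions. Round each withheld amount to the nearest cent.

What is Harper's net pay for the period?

HSA contribution: $149.55
403(b) contribution: $1950.61 × 0.0631 = $123.08
Pre-tax total = $149.55 + $123.08 = $272.63
Taxable wages = $1950.61 − $272.63 = $1677.98
State tax withheld: $1677.98 × 0.0219 = $36.75
Municipal income tax: $1677.98 × 0.04 = $67.12
Federal withholding: $1677.98 × 0.1858 = $311.77
State unemployment insurance (employee share): $1950.61 × 0.0096 = $18.73
Medicare tax: $1950.61 × 0.025 = $48.77
PFL insurance: $1950.61 × 0.0038 = $7.41
Wage garnishment: $1950.61 × 0.035 = $68.27
Health insurance premium: $143.82
Total deductions = $149.55 + $123.08 + $36.75 + $67.12 + $311.77 + $18.73 + $48.77 + $7.41 + $68.27 + $143.82 = $975.27
Net pay = $1950.61 − $975.27 = $975.34

$975.34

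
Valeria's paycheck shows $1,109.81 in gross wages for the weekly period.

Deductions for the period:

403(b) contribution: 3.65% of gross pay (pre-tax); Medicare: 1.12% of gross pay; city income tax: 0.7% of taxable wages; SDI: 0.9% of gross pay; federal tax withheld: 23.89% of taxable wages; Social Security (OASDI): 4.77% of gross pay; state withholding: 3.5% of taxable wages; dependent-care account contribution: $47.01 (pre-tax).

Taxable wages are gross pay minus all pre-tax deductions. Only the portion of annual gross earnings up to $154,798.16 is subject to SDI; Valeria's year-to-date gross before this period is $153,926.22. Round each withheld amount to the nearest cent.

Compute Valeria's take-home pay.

$661.90

403(b) contribution: $1,109.81 × 0.0365 = $40.51
Dependent-care account contribution: $47.01
Pre-tax total = $40.51 + $47.01 = $87.52
Taxable wages = $1,109.81 − $87.52 = $1,022.29
City income tax: $1,022.29 × 0.007 = $7.16
State withholding: $1,022.29 × 0.035 = $35.78
Federal tax withheld: $1,022.29 × 0.2389 = $244.23
Medicare: $1,109.81 × 0.0112 = $12.43
Social Security (OASDI): $1,109.81 × 0.0477 = $52.94
SDI: only $154,798.16 − $153,926.22 = $871.94 of this check is subject → $871.94 × 0.009 = $7.85
Total deductions = $40.51 + $47.01 + $7.16 + $35.78 + $244.23 + $12.43 + $52.94 + $7.85 = $447.91
Net pay = $1,109.81 − $447.91 = $661.90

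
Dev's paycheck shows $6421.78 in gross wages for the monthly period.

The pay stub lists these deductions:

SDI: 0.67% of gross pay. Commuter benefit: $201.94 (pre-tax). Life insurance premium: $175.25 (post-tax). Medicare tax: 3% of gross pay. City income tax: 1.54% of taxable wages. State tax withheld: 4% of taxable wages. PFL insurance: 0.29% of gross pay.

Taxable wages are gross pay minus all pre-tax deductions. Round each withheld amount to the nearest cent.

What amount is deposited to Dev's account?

$5445.71

Commuter benefit: $201.94
Taxable wages = $6421.78 − $201.94 = $6219.84
City income tax: $6219.84 × 0.0154 = $95.79
State tax withheld: $6219.84 × 0.04 = $248.79
PFL insurance: $6421.78 × 0.0029 = $18.62
SDI: $6421.78 × 0.0067 = $43.03
Medicare tax: $6421.78 × 0.03 = $192.65
Life insurance premium: $175.25
Total deductions = $201.94 + $95.79 + $248.79 + $18.62 + $43.03 + $192.65 + $175.25 = $976.07
Net pay = $6421.78 − $976.07 = $5445.71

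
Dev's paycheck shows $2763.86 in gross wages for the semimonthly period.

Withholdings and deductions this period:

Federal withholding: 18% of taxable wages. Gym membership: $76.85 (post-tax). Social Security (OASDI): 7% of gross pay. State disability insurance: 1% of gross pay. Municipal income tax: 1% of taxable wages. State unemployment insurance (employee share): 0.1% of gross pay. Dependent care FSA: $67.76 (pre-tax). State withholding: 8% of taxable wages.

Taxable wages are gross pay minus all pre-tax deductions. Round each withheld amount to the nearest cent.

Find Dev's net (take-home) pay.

$1667.43

Dependent care FSA: $67.76
Taxable wages = $2763.86 − $67.76 = $2696.10
Federal withholding: $2696.10 × 0.18 = $485.30
State withholding: $2696.10 × 0.08 = $215.69
Municipal income tax: $2696.10 × 0.01 = $26.96
State disability insurance: $2763.86 × 0.01 = $27.64
State unemployment insurance (employee share): $2763.86 × 0.001 = $2.76
Social Security (OASDI): $2763.86 × 0.07 = $193.47
Gym membership: $76.85
Total deductions = $67.76 + $485.30 + $215.69 + $26.96 + $27.64 + $2.76 + $193.47 + $76.85 = $1096.43
Net pay = $2763.86 − $1096.43 = $1667.43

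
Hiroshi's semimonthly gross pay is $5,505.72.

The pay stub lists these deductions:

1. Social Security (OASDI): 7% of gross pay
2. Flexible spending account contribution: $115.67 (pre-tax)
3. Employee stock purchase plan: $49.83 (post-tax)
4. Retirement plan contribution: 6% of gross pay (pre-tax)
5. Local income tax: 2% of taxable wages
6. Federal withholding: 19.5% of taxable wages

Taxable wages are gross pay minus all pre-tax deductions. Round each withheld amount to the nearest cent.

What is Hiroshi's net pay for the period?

$3,536.65

Retirement plan contribution: $5,505.72 × 0.06 = $330.34
Flexible spending account contribution: $115.67
Pre-tax total = $330.34 + $115.67 = $446.01
Taxable wages = $5,505.72 − $446.01 = $5,059.71
Local income tax: $5,059.71 × 0.02 = $101.19
Federal withholding: $5,059.71 × 0.195 = $986.64
Social Security (OASDI): $5,505.72 × 0.07 = $385.40
Employee stock purchase plan: $49.83
Total deductions = $330.34 + $115.67 + $101.19 + $986.64 + $385.40 + $49.83 = $1,969.07
Net pay = $5,505.72 − $1,969.07 = $3,536.65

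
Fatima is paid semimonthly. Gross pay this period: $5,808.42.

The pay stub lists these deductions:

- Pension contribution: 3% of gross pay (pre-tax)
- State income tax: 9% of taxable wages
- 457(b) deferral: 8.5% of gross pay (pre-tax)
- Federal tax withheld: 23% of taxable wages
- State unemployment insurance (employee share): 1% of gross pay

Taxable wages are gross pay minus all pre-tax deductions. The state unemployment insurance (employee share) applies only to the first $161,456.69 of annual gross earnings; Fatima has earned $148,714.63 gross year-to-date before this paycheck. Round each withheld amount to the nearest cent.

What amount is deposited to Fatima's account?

Pension contribution: $5,808.42 × 0.03 = $174.25
457(b) deferral: $5,808.42 × 0.085 = $493.72
Pre-tax total = $174.25 + $493.72 = $667.97
Taxable wages = $5,808.42 − $667.97 = $5,140.45
Federal tax withheld: $5,140.45 × 0.23 = $1,182.30
State income tax: $5,140.45 × 0.09 = $462.64
State unemployment insurance (employee share): cap not yet reached, full $5,808.42 is subject → $5,808.42 × 0.01 = $58.08
Total deductions = $174.25 + $493.72 + $1,182.30 + $462.64 + $58.08 = $2,370.99
Net pay = $5,808.42 − $2,370.99 = $3,437.43

$3,437.43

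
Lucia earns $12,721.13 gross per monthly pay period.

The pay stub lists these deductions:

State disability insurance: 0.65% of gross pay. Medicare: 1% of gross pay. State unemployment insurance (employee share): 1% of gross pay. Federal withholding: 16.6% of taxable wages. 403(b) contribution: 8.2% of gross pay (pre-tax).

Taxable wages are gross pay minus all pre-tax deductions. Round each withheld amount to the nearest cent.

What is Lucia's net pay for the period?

$9,402.34

403(b) contribution: $12,721.13 × 0.082 = $1,043.13
Taxable wages = $12,721.13 − $1,043.13 = $11,678.00
Federal withholding: $11,678.00 × 0.166 = $1,938.55
Medicare: $12,721.13 × 0.01 = $127.21
State disability insurance: $12,721.13 × 0.0065 = $82.69
State unemployment insurance (employee share): $12,721.13 × 0.01 = $127.21
Total deductions = $1,043.13 + $1,938.55 + $127.21 + $82.69 + $127.21 = $3,318.79
Net pay = $12,721.13 − $3,318.79 = $9,402.34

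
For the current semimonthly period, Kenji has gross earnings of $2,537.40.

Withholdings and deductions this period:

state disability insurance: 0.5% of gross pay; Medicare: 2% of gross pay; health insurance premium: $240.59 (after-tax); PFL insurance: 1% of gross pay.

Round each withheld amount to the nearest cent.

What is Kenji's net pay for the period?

$2,208.00

PFL insurance: $2,537.40 × 0.01 = $25.37
State disability insurance: $2,537.40 × 0.005 = $12.69
Medicare: $2,537.40 × 0.02 = $50.75
Health insurance premium: $240.59
Total deductions = $25.37 + $12.69 + $50.75 + $240.59 = $329.40
Net pay = $2,537.40 − $329.40 = $2,208.00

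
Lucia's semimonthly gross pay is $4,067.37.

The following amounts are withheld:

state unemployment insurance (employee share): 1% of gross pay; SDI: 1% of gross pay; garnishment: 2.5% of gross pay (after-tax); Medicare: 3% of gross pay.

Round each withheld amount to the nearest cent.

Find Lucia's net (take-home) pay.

$3,762.33

Medicare: $4,067.37 × 0.03 = $122.02
State unemployment insurance (employee share): $4,067.37 × 0.01 = $40.67
SDI: $4,067.37 × 0.01 = $40.67
Garnishment: $4,067.37 × 0.025 = $101.68
Total deductions = $122.02 + $40.67 + $40.67 + $101.68 = $305.04
Net pay = $4,067.37 − $305.04 = $3,762.33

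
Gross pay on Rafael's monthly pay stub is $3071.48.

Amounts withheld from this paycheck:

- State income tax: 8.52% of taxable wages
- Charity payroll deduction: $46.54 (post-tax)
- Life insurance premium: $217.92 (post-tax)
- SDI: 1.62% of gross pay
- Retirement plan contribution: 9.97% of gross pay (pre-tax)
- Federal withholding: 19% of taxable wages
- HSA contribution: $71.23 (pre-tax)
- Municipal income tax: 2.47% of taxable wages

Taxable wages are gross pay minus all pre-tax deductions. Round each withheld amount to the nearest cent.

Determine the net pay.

HSA contribution: $71.23
Retirement plan contribution: $3071.48 × 0.0997 = $306.23
Pre-tax total = $71.23 + $306.23 = $377.46
Taxable wages = $3071.48 − $377.46 = $2694.02
State income tax: $2694.02 × 0.0852 = $229.53
Municipal income tax: $2694.02 × 0.0247 = $66.54
Federal withholding: $2694.02 × 0.19 = $511.86
SDI: $3071.48 × 0.0162 = $49.76
Charity payroll deduction: $46.54
Life insurance premium: $217.92
Total deductions = $71.23 + $306.23 + $229.53 + $66.54 + $511.86 + $49.76 + $46.54 + $217.92 = $1499.61
Net pay = $3071.48 − $1499.61 = $1571.87

$1571.87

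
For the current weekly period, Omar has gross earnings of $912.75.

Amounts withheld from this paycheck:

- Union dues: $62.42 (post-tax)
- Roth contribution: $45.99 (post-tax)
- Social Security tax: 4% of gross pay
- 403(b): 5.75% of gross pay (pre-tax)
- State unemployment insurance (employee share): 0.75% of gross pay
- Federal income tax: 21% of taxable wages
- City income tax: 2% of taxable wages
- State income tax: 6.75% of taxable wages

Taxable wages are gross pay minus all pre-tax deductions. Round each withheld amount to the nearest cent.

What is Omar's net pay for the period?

$452.56

403(b): $912.75 × 0.0575 = $52.48
Taxable wages = $912.75 − $52.48 = $860.27
City income tax: $860.27 × 0.02 = $17.21
State income tax: $860.27 × 0.0675 = $58.07
Federal income tax: $860.27 × 0.21 = $180.66
Social Security tax: $912.75 × 0.04 = $36.51
State unemployment insurance (employee share): $912.75 × 0.0075 = $6.85
Union dues: $62.42
Roth contribution: $45.99
Total deductions = $52.48 + $17.21 + $58.07 + $180.66 + $36.51 + $6.85 + $62.42 + $45.99 = $460.19
Net pay = $912.75 − $460.19 = $452.56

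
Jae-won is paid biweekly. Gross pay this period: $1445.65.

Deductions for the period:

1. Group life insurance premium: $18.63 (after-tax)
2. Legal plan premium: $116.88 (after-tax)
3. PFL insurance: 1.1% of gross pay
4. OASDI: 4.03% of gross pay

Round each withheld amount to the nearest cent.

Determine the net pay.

$1235.98

OASDI: $1445.65 × 0.0403 = $58.26
PFL insurance: $1445.65 × 0.011 = $15.90
Group life insurance premium: $18.63
Legal plan premium: $116.88
Total deductions = $58.26 + $15.90 + $18.63 + $116.88 = $209.67
Net pay = $1445.65 − $209.67 = $1235.98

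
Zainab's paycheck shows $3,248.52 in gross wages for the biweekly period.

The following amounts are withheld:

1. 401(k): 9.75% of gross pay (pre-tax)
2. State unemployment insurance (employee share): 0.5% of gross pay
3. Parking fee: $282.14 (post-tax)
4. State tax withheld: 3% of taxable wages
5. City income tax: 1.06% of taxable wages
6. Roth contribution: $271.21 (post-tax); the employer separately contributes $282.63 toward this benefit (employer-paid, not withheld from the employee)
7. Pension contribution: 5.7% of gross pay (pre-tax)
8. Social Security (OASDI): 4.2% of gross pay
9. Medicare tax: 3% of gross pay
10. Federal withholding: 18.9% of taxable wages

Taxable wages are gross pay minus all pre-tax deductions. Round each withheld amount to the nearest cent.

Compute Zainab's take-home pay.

$1,312.51

401(k): $3,248.52 × 0.0975 = $316.73
Pension contribution: $3,248.52 × 0.057 = $185.17
Pre-tax total = $316.73 + $185.17 = $501.90
Taxable wages = $3,248.52 − $501.90 = $2,746.62
City income tax: $2,746.62 × 0.0106 = $29.11
State tax withheld: $2,746.62 × 0.03 = $82.40
Federal withholding: $2,746.62 × 0.189 = $519.11
Medicare tax: $3,248.52 × 0.03 = $97.46
Social Security (OASDI): $3,248.52 × 0.042 = $136.44
State unemployment insurance (employee share): $3,248.52 × 0.005 = $16.24
Roth contribution: $271.21
Parking fee: $282.14
(Employer's $282.63 toward Roth contribution is not withheld from the employee.)
Total deductions = $316.73 + $185.17 + $29.11 + $82.40 + $519.11 + $97.46 + $136.44 + $16.24 + $271.21 + $282.14 = $1,936.01
Net pay = $3,248.52 − $1,936.01 = $1,312.51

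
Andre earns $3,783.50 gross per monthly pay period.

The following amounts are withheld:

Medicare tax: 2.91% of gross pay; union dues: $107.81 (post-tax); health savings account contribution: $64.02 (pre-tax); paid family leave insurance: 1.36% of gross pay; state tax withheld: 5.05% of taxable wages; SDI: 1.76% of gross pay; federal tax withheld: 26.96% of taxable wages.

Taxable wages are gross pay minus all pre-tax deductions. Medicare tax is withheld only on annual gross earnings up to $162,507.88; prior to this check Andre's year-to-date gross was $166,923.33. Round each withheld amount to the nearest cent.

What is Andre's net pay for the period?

$2,303.02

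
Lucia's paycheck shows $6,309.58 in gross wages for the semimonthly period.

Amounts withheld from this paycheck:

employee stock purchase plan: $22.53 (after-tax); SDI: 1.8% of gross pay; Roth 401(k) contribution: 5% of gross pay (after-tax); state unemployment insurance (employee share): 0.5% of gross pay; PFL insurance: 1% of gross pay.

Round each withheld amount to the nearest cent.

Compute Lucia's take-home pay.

SDI: $6,309.58 × 0.018 = $113.57
PFL insurance: $6,309.58 × 0.01 = $63.10
State unemployment insurance (employee share): $6,309.58 × 0.005 = $31.55
Employee stock purchase plan: $22.53
Roth 401(k) contribution: $6,309.58 × 0.05 = $315.48
Total deductions = $113.57 + $63.10 + $31.55 + $22.53 + $315.48 = $546.23
Net pay = $6,309.58 − $546.23 = $5,763.35

$5,763.35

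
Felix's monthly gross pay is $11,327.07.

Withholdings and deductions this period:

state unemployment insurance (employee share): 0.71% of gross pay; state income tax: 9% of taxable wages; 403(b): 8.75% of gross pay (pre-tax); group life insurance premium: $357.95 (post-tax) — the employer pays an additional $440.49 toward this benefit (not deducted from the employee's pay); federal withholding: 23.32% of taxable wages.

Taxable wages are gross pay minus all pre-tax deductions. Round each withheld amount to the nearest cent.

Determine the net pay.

403(b): $11,327.07 × 0.0875 = $991.12
Taxable wages = $11,327.07 − $991.12 = $10,335.95
Federal withholding: $10,335.95 × 0.2332 = $2,410.34
State income tax: $10,335.95 × 0.09 = $930.24
State unemployment insurance (employee share): $11,327.07 × 0.0071 = $80.42
Group life insurance premium: $357.95
(Employer's $440.49 toward group life insurance premium is not withheld from the employee.)
Total deductions = $991.12 + $2,410.34 + $930.24 + $80.42 + $357.95 = $4,770.07
Net pay = $11,327.07 − $4,770.07 = $6,557.00

$6,557.00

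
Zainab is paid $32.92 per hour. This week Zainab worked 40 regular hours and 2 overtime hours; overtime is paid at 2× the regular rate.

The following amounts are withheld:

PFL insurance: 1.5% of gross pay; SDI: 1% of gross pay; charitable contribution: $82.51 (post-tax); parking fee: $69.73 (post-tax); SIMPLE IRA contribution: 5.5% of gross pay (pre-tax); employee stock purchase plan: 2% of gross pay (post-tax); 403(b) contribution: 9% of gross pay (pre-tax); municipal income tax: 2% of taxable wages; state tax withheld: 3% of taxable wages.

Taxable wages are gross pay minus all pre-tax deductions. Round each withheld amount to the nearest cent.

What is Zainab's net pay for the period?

$959.11

Regular pay: 40 × $32.92 = $1316.80
Overtime pay: 2 × $32.92 × 2 = $131.68
Gross pay = $1316.80 + $131.68 = $1448.48
403(b) contribution: $1448.48 × 0.09 = $130.36
SIMPLE IRA contribution: $1448.48 × 0.055 = $79.67
Pre-tax total = $130.36 + $79.67 = $210.03
Taxable wages = $1448.48 − $210.03 = $1238.45
State tax withheld: $1238.45 × 0.03 = $37.15
Municipal income tax: $1238.45 × 0.02 = $24.77
PFL insurance: $1448.48 × 0.015 = $21.73
SDI: $1448.48 × 0.01 = $14.48
Employee stock purchase plan: $1448.48 × 0.02 = $28.97
Parking fee: $69.73
Charitable contribution: $82.51
Total deductions = $130.36 + $79.67 + $37.15 + $24.77 + $21.73 + $14.48 + $28.97 + $69.73 + $82.51 = $489.37
Net pay = $1448.48 − $489.37 = $959.11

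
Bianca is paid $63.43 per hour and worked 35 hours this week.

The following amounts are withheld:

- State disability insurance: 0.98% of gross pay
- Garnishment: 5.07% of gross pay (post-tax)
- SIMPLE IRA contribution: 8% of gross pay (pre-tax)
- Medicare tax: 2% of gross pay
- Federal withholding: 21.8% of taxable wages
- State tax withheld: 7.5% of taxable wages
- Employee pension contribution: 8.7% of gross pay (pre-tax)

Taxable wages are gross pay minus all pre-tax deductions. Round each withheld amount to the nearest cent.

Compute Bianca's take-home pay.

Gross pay: 35 × $63.43 = $2,220.05
Employee pension contribution: $2,220.05 × 0.087 = $193.14
SIMPLE IRA contribution: $2,220.05 × 0.08 = $177.60
Pre-tax total = $193.14 + $177.60 = $370.74
Taxable wages = $2,220.05 − $370.74 = $1,849.31
State tax withheld: $1,849.31 × 0.075 = $138.70
Federal withholding: $1,849.31 × 0.218 = $403.15
State disability insurance: $2,220.05 × 0.0098 = $21.76
Medicare tax: $2,220.05 × 0.02 = $44.40
Garnishment: $2,220.05 × 0.0507 = $112.56
Total deductions = $193.14 + $177.60 + $138.70 + $403.15 + $21.76 + $44.40 + $112.56 = $1,091.31
Net pay = $2,220.05 − $1,091.31 = $1,128.74

$1,128.74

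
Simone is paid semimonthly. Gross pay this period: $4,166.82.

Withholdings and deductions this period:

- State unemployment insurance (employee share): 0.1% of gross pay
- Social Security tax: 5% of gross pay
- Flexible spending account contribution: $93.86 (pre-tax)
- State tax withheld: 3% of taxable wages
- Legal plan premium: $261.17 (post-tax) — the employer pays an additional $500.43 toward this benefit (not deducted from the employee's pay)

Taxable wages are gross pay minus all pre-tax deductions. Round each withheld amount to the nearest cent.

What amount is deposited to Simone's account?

$3,477.09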